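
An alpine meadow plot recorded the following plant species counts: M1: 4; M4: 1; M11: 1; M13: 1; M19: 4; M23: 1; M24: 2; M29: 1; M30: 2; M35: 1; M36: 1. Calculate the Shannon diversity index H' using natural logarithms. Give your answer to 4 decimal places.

Total N = 4+1+1+1+4+1+2+1+2+1+1 = 19, so the proportions are 0.210526, 0.052632, 0.052632, 0.052632, 0.210526, 0.052632, 0.105263, 0.052632, 0.105263, 0.052632, 0.052632 (working shown to 6 dp, full precision carried).
Each pᵢ ln pᵢ term: 0.210526×(-1.558145)=-0.328030, 0.052632×(-2.944439)=-0.154970, 0.052632×(-2.944439)=-0.154970, 0.052632×(-2.944439)=-0.154970, 0.210526×(-1.558145)=-0.328030, 0.052632×(-2.944439)=-0.154970, 0.105263×(-2.251292)=-0.236978, 0.052632×(-2.944439)=-0.154970, 0.105263×(-2.251292)=-0.236978, 0.052632×(-2.944439)=-0.154970, 0.052632×(-2.944439)=-0.154970.
Sum = -2.214810, so H' = 2.2148.

2.2148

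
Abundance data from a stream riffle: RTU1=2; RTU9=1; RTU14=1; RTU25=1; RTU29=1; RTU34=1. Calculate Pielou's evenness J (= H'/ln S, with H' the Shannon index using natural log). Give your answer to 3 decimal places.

Total N = 2+1+1+1+1+1 = 7, so the proportions are 0.28571, 0.14286, 0.14286, 0.14286, 0.14286, 0.14286 (working shown to 5 dp, full precision carried).
H' = −Σ pᵢ ln pᵢ = −((-0.35793) + (-0.27799) + (-0.27799) + (-0.27799) + (-0.27799) + (-0.27799)) = 1.74787.
With S = 6 species, ln S = 1.79176, so J = 1.74787/1.79176 = 0.97550, i.e. 0.976 to 3 decimal places.

0.976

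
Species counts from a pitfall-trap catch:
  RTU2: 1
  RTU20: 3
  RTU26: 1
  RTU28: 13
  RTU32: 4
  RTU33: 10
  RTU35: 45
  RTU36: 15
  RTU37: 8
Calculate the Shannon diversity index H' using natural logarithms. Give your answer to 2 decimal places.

1.67

Total N = 1+3+1+13+4+10+45+15+8 = 100, so the proportions are 0.01, 0.03, 0.01, 0.13, 0.04, 0.1, 0.45, 0.15, 0.08 (working shown to 4 dp, full precision carried).
Each pᵢ ln pᵢ term: 0.01×(-4.6052)=-0.0461, 0.03×(-3.5066)=-0.1052, 0.01×(-4.6052)=-0.0461, 0.13×(-2.0402)=-0.2652, 0.04×(-3.2189)=-0.1288, 0.1×(-2.3026)=-0.2303, 0.45×(-0.7985)=-0.3593, 0.15×(-1.8971)=-0.2846, 0.08×(-2.5257)=-0.2021.
Sum = -1.6675, so H' = 1.67.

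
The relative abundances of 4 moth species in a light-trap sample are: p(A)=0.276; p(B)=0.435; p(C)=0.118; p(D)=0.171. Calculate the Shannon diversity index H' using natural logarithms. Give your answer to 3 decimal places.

1.272

Each pᵢ ln pᵢ term (working shown to 5 dp, full precision carried): 0.276×(-1.28735)=-0.35531, 0.435×(-0.83241)=-0.36210, 0.118×(-2.13707)=-0.25217, 0.171×(-1.76609)=-0.30200.
Sum = -1.27158, so H' = 1.272.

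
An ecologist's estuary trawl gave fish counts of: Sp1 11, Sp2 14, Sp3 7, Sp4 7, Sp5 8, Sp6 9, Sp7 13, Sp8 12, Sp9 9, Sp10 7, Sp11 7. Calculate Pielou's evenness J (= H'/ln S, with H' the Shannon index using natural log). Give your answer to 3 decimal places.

Total N = 11+14+7+7+8+9+13+12+9+7+7 = 104, so the proportions are 0.10577, 0.13462, 0.06731, 0.06731, 0.07692, 0.08654, 0.125, 0.11538, 0.08654, 0.06731, 0.06731 (working shown to 5 dp, full precision carried).
H' = −Σ pᵢ ln pᵢ = −((-0.23761) + (-0.26995) + (-0.18163) + (-0.18163) + (-0.19730) + (-0.21177) + (-0.25993) + (-0.24917) + (-0.21177) + (-0.18163) + (-0.18163)) = 2.36403.
With S = 11 species, ln S = 2.39790, so J = 2.36403/2.39790 = 0.98588, i.e. 0.986 to 3 decimal places.

0.986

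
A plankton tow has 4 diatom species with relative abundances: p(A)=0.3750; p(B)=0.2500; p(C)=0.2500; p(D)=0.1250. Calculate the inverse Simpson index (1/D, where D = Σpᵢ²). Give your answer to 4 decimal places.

D = 0.375² + 0.25² + 0.25² + 0.125² = 0.14062500 + 0.06250000 + 0.06250000 + 0.01562500 = 0.28125000 (working shown to 8 dp, full precision carried).
So 1/D = 3.555556, i.e. 3.5556 to 4 decimal places.

3.5556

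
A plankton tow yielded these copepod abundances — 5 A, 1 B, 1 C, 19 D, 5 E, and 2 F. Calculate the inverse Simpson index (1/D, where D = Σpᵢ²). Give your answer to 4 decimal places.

2.6115

Total N = 5+1+1+19+5+2 = 33, so the proportions are 0.1515152, 0.030303, 0.030303, 0.5757576, 0.1515152, 0.0606061 (working shown to 7 dp, full precision carried).
D = 0.1515152² + 0.030303² + 0.030303² + 0.5757576² + 0.1515152² + 0.0606061² = 0.0229568 + 0.0009183 + 0.0009183 + 0.3314968 + 0.0229568 + 0.0036731 = 0.3829201.
So 1/D = 2.611511, i.e. 2.6115 to 4 decimal places.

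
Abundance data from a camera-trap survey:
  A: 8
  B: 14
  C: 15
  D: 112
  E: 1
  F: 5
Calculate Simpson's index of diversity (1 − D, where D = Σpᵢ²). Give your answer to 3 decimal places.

0.457

Total N = 8+14+15+112+1+5 = 155, so the proportions are 0.05161, 0.09032, 0.09677, 0.72258, 0.00645, 0.03226 (working shown to 5 dp, full precision carried).
D = 0.05161² + 0.09032² + 0.09677² + 0.72258² + 0.00645² + 0.03226² = 0.00266 + 0.00816 + 0.00937 + 0.52212 + 0.00004 + 0.00104 = 0.54339.
So 1 − D = 0.45661, i.e. 0.457 to 3 decimal places.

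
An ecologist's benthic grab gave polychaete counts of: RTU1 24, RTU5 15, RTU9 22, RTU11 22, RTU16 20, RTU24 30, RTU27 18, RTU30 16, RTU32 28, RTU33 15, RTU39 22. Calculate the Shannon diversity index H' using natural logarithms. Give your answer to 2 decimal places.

2.37

Total N = 24+15+22+22+20+30+18+16+28+15+22 = 232, so the proportions are 0.1034, 0.0647, 0.0948, 0.0948, 0.0862, 0.1293, 0.0776, 0.069, 0.1207, 0.0647, 0.0948 (working shown to 4 dp, full precision carried).
Each pᵢ ln pᵢ term: 0.1034×(-2.2687)=-0.2347, 0.0647×(-2.7387)=-0.1771, 0.0948×(-2.3557)=-0.2234, 0.0948×(-2.3557)=-0.2234, 0.0862×(-2.4510)=-0.2113, 0.1293×(-2.0455)=-0.2645, 0.0776×(-2.5564)=-0.1983, 0.069×(-2.6741)=-0.1844, 0.1207×(-2.1145)=-0.2552, 0.0647×(-2.7387)=-0.1771, 0.0948×(-2.3557)=-0.2234.
Sum = -2.3728, so H' = 2.37.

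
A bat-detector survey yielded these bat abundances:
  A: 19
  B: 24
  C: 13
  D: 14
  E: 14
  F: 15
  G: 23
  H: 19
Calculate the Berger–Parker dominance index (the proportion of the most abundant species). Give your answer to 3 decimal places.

Total N = 19+24+13+14+14+15+23+19 = 141, so the proportions are 0.13475, 0.17021, 0.0922, 0.09929, 0.09929, 0.10638, 0.16312, 0.13475 (working shown to 5 dp, full precision carried).
The largest proportion is 0.17021, i.e. d = 0.170 to 3 decimal places.

0.170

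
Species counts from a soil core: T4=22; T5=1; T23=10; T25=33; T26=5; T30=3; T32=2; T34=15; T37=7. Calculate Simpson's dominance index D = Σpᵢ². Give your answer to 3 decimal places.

Total N = 22+1+10+33+5+3+2+15+7 = 98, so the proportions are 0.22449, 0.0102, 0.10204, 0.33673, 0.05102, 0.03061, 0.02041, 0.15306, 0.07143 (working shown to 5 dp, full precision carried).
D = 0.22449² + 0.0102² + 0.10204² + 0.33673² + 0.05102² + 0.03061² + 0.02041² + 0.15306² + 0.07143² = 0.05040 + 0.00010 + 0.01041 + 0.11339 + 0.00260 + 0.00094 + 0.00042 + 0.02343 + 0.00510 = 0.20679.
To 3 decimal places, D = 0.207.

0.207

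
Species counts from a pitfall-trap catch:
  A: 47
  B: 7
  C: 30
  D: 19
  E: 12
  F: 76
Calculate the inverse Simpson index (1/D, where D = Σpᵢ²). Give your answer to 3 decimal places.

3.865

Total N = 47+7+30+19+12+76 = 191, so the proportions are 0.2460733, 0.0366492, 0.1570681, 0.0994764, 0.0628272, 0.3979058 (working shown to 7 dp, full precision carried).
D = 0.2460733² + 0.0366492² + 0.1570681² + 0.0994764² + 0.0628272² + 0.3979058² = 0.0605521 + 0.0013432 + 0.0246704 + 0.0098956 + 0.0039473 + 0.1583290 = 0.2587374.
So 1/D = 3.86492, i.e. 3.865 to 3 decimal places.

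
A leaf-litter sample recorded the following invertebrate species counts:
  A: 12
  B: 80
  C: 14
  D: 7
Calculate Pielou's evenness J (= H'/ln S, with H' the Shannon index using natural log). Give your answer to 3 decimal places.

Total N = 12+80+14+7 = 113, so the proportions are 0.10619, 0.70796, 0.12389, 0.06195 (working shown to 5 dp, full precision carried).
H' = −Σ pᵢ ln pᵢ = −((-0.23814) + (-0.24450) + (-0.25873) + (-0.17230)) = 0.91368.
With S = 4 species, ln S = 1.38629, so J = 0.91368/1.38629 = 0.65908, i.e. 0.659 to 3 decimal places.

0.659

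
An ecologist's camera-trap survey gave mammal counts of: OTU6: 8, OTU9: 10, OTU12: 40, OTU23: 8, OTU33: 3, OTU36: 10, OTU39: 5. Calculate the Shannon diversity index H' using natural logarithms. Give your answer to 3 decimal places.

Total N = 8+10+40+8+3+10+5 = 84, so the proportions are 0.09524, 0.11905, 0.47619, 0.09524, 0.03571, 0.11905, 0.05952 (working shown to 5 dp, full precision carried).
Each pᵢ ln pᵢ term: 0.09524×(-2.35138)=-0.22394, 0.11905×(-2.12823)=-0.25336, 0.47619×(-0.74194)=-0.35330, 0.09524×(-2.35138)=-0.22394, 0.03571×(-3.33220)=-0.11901, 0.11905×(-2.12823)=-0.25336, 0.05952×(-2.82138)=-0.16794.
Sum = -1.59485, so H' = 1.595.

1.595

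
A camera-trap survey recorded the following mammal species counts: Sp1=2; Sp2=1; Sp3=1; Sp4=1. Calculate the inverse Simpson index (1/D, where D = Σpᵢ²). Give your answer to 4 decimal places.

3.5714

Total N = 2+1+1+1 = 5, so the proportions are 0.4, 0.2, 0.2, 0.2 (working shown to 8 dp, full precision carried).
D = 0.4² + 0.2² + 0.2² + 0.2² = 0.16000000 + 0.04000000 + 0.04000000 + 0.04000000 = 0.28000000.
So 1/D = 3.571429, i.e. 3.5714 to 4 decimal places.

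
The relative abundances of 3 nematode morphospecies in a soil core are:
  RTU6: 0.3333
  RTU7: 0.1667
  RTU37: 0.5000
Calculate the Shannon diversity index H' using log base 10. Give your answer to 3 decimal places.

Each pᵢ log₁₀ pᵢ term (working shown to 5 dp, full precision carried): 0.3333×(-0.47716)=-0.15904, 0.1667×(-0.77806)=-0.12970, 0.5×(-0.30103)=-0.15051.
Sum = -0.43926, so H' = 0.439.

0.439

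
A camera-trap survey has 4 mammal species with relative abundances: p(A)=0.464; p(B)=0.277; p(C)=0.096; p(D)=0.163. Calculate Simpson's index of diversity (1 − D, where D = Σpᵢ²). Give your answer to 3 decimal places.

0.672

D = 0.464² + 0.277² + 0.096² + 0.163² = 0.21530 + 0.07673 + 0.00922 + 0.02657 = 0.32781 (working shown to 5 dp, full precision carried).
So 1 − D = 0.67219, i.e. 0.672 to 3 decimal places.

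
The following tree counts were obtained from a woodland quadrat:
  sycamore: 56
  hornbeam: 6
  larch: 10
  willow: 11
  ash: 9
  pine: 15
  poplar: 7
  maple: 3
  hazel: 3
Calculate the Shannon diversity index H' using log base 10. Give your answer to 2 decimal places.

Total N = 56+6+10+11+9+15+7+3+3 = 120, so the proportions are 0.4667, 0.05, 0.0833, 0.0917, 0.075, 0.125, 0.0583, 0.025, 0.025 (working shown to 4 dp, full precision carried).
Each pᵢ log₁₀ pᵢ term: 0.4667×(-0.3310)=-0.1545, 0.05×(-1.3010)=-0.0651, 0.0833×(-1.0792)=-0.0899, 0.0917×(-1.0378)=-0.0951, 0.075×(-1.1249)=-0.0844, 0.125×(-0.9031)=-0.1129, 0.0583×(-1.2341)=-0.0720, 0.025×(-1.6021)=-0.0401, 0.025×(-1.6021)=-0.0401.
Sum = -0.7539, so H' = 0.75.

0.75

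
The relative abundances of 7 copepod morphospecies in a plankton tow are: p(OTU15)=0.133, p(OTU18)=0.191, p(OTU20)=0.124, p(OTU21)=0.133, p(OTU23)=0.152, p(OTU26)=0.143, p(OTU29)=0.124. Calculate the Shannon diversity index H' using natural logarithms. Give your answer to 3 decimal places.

Each pᵢ ln pᵢ term (working shown to 5 dp, full precision carried): 0.133×(-2.01741)=-0.26832, 0.191×(-1.65548)=-0.31620, 0.124×(-2.08747)=-0.25885, 0.133×(-2.01741)=-0.26832, 0.152×(-1.88387)=-0.28635, 0.143×(-1.94491)=-0.27812, 0.124×(-2.08747)=-0.25885.
Sum = -1.93499, so H' = 1.935.

1.935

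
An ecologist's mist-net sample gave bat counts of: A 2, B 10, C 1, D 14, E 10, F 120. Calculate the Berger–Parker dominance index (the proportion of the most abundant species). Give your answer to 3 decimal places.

0.764

Total N = 2+10+1+14+10+120 = 157, so the proportions are 0.01274, 0.06369, 0.00637, 0.08917, 0.06369, 0.76433 (working shown to 5 dp, full precision carried).
The largest proportion is 0.76433, i.e. d = 0.764 to 3 decimal places.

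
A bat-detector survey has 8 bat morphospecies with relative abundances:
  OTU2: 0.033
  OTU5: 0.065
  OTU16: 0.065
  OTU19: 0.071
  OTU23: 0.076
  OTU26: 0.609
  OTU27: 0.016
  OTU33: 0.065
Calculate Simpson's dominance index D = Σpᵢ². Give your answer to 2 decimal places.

0.40

D = 0.033² + 0.065² + 0.065² + 0.071² + 0.076² + 0.609² + 0.016² + 0.065² = 0.0011 + 0.0042 + 0.0042 + 0.0050 + 0.0058 + 0.3709 + 0.0003 + 0.0042 = 0.3957 (working shown to 4 dp, full precision carried).
To 2 decimal places, D = 0.40.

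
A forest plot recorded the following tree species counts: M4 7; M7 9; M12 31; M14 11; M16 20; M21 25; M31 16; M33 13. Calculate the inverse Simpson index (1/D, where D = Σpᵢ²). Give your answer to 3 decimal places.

6.545

Total N = 7+9+31+11+20+25+16+13 = 132, so the proportions are 0.0530303, 0.0681818, 0.2348485, 0.0833333, 0.1515152, 0.1893939, 0.1212121, 0.0984848 (working shown to 7 dp, full precision carried).
D = 0.0530303² + 0.0681818² + 0.2348485² + 0.0833333² + 0.1515152² + 0.1893939² + 0.1212121² + 0.0984848² = 0.0028122 + 0.0046488 + 0.0551538 + 0.0069444 + 0.0229568 + 0.0358701 + 0.0146924 + 0.0096993 = 0.1527778.
So 1/D = 6.54545, i.e. 6.545 to 3 decimal places.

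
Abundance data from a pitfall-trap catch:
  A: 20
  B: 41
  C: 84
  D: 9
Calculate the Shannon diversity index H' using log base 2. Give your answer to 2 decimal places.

1.61

Total N = 20+41+84+9 = 154, so the proportions are 0.1299, 0.2662, 0.5455, 0.0584 (working shown to 4 dp, full precision carried).
Each pᵢ log₂ pᵢ term: 0.1299×(-2.9449)=-0.3824, 0.2662×(-1.9092)=-0.5083, 0.5455×(-0.8745)=-0.4770, 0.0584×(-4.0969)=-0.2394.
Sum = -1.6072, so H' = 1.61.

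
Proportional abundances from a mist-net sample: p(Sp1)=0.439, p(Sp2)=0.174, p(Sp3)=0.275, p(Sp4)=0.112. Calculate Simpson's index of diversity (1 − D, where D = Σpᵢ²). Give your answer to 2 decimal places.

0.69

D = 0.439² + 0.174² + 0.275² + 0.112² = 0.1927 + 0.0303 + 0.0756 + 0.0125 = 0.3112 (working shown to 4 dp, full precision carried).
So 1 − D = 0.6888, i.e. 0.69 to 2 decimal places.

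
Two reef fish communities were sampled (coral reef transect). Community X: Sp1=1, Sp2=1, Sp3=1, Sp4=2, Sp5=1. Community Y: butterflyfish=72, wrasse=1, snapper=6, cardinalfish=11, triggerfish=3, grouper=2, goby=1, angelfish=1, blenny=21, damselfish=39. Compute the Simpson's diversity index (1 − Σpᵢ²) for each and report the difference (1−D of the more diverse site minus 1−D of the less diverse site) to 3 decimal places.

0.075

Community X: N=6, proportions 0.16667, 0.16667, 0.16667, 0.33333, 0.16667, giving 1−D = 0.77778 (working shown to 5 dp, full precision carried).
Community Y: N=157, proportions 0.4586, 0.00637, 0.03822, 0.07006, 0.01911, 0.01274, 0.00637, 0.00637, 0.13376, 0.24841, giving 1−D = 0.70307.
Difference = |0.77778 − 0.70307| = 0.07471, i.e. 0.075 to 3 decimal places.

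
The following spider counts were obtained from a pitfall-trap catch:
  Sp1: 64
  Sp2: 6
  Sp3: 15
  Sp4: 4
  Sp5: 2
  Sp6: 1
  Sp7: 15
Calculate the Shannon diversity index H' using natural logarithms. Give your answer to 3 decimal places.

1.261

Total N = 64+6+15+4+2+1+15 = 107, so the proportions are 0.59813, 0.05607, 0.14019, 0.03738, 0.01869, 0.00935, 0.14019 (working shown to 5 dp, full precision carried).
Each pᵢ ln pᵢ term: 0.59813×(-0.51395)=-0.30741, 0.05607×(-2.88107)=-0.16156, 0.14019×(-1.96478)=-0.27544, 0.03738×(-3.28653)=-0.12286, 0.01869×(-3.97968)=-0.07439, 0.00935×(-4.67283)=-0.04367, 0.14019×(-1.96478)=-0.27544.
Sum = -1.26075, so H' = 1.261.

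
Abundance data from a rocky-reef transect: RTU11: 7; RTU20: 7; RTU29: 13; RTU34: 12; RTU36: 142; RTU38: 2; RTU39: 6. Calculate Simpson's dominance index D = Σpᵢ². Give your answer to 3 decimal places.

0.577

Total N = 7+7+13+12+142+2+6 = 189, so the proportions are 0.03704, 0.03704, 0.06878, 0.06349, 0.75132, 0.01058, 0.03175 (working shown to 5 dp, full precision carried).
D = 0.03704² + 0.03704² + 0.06878² + 0.06349² + 0.75132² + 0.01058² + 0.03175² = 0.00137 + 0.00137 + 0.00473 + 0.00403 + 0.56449 + 0.00011 + 0.00101 = 0.57711.
To 3 decimal places, D = 0.577.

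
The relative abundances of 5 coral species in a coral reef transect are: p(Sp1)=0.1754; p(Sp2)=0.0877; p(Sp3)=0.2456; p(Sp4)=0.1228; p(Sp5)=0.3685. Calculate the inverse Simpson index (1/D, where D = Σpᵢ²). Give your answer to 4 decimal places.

4.0056

D = 0.1754² + 0.0877² + 0.2456² + 0.1228² + 0.3685² = 0.03076516 + 0.00769129 + 0.06031936 + 0.01507984 + 0.13579225 = 0.24964790 (working shown to 8 dp, full precision carried).
So 1/D = 4.005642, i.e. 4.0056 to 4 decimal places.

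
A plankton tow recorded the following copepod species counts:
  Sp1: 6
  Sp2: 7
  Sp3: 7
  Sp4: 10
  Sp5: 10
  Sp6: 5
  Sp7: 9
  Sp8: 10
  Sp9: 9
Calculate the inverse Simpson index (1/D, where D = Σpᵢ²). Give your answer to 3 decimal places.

8.581

Total N = 6+7+7+10+10+5+9+10+9 = 73, so the proportions are 0.0821918, 0.0958904, 0.0958904, 0.1369863, 0.1369863, 0.0684932, 0.1232877, 0.1369863, 0.1232877 (working shown to 7 dp, full precision carried).
D = 0.0821918² + 0.0958904² + 0.0958904² + 0.1369863² + 0.1369863² + 0.0684932² + 0.1232877² + 0.1369863² + 0.1232877² = 0.0067555 + 0.0091950 + 0.0091950 + 0.0187652 + 0.0187652 + 0.0046913 + 0.0151998 + 0.0187652 + 0.0151998 = 0.1165322.
So 1/D = 8.58132, i.e. 8.581 to 3 decimal places.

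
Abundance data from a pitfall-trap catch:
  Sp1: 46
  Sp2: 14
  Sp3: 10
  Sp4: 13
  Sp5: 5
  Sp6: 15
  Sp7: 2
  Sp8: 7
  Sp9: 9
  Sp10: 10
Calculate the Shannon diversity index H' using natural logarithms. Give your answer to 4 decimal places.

2.0056

Total N = 46+14+10+13+5+15+2+7+9+10 = 131, so the proportions are 0.351145, 0.10687, 0.076336, 0.099237, 0.038168, 0.114504, 0.015267, 0.053435, 0.068702, 0.076336 (working shown to 6 dp, full precision carried).
Each pᵢ ln pᵢ term: 0.351145×(-1.046556)=-0.367493, 0.10687×(-2.236140)=-0.238977, 0.076336×(-2.572612)=-0.196383, 0.099237×(-2.310248)=-0.229261, 0.038168×(-3.265759)=-0.124647, 0.114504×(-2.167147)=-0.248147, 0.015267×(-4.182050)=-0.063848, 0.053435×(-2.929287)=-0.156527, 0.068702×(-2.677973)=-0.183983, 0.076336×(-2.572612)=-0.196383.
Sum = -2.005648, so H' = 2.0056.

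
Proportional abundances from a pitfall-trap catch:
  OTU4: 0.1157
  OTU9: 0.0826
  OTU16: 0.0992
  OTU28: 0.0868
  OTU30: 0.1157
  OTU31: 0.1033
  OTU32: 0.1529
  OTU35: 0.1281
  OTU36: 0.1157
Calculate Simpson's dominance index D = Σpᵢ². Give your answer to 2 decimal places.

D = 0.1157² + 0.0826² + 0.0992² + 0.0868² + 0.1157² + 0.1033² + 0.1529² + 0.1281² + 0.1157² = 0.0134 + 0.0068 + 0.0098 + 0.0075 + 0.0134 + 0.0107 + 0.0234 + 0.0164 + 0.0134 = 0.1148 (working shown to 4 dp, full precision carried).
To 2 decimal places, D = 0.11.

0.11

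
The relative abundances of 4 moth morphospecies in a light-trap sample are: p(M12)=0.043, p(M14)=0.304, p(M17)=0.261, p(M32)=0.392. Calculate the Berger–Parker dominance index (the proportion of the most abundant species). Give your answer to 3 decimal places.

The largest proportion is 0.392, i.e. d = 0.392 to 3 decimal places.

0.392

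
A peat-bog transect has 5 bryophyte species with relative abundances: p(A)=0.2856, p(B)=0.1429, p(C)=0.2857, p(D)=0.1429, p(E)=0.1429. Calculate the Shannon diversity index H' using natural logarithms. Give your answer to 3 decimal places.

1.550

Each pᵢ ln pᵢ term (working shown to 5 dp, full precision carried): 0.2856×(-1.25316)=-0.35790, 0.1429×(-1.94561)=-0.27803, 0.2857×(-1.25281)=-0.35793, 0.1429×(-1.94561)=-0.27803, 0.1429×(-1.94561)=-0.27803.
Sum = -1.54992, so H' = 1.550.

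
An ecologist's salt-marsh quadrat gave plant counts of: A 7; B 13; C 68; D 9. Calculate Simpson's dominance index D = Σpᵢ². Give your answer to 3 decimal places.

Total N = 7+13+68+9 = 97, so the proportions are 0.07216, 0.13402, 0.70103, 0.09278 (working shown to 5 dp, full precision carried).
D = 0.07216² + 0.13402² + 0.70103² + 0.09278² = 0.00521 + 0.01796 + 0.49144 + 0.00861 = 0.52322.
To 3 decimal places, D = 0.523.

0.523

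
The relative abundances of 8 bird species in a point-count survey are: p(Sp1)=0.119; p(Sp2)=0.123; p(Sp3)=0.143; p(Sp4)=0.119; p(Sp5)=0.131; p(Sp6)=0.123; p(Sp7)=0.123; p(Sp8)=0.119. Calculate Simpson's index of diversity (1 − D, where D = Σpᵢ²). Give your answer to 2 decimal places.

D = 0.119² + 0.123² + 0.143² + 0.119² + 0.131² + 0.123² + 0.123² + 0.119² = 0.0142 + 0.0151 + 0.0204 + 0.0142 + 0.0172 + 0.0151 + 0.0151 + 0.0142 = 0.1255 (working shown to 4 dp, full precision carried).
So 1 − D = 0.8745, i.e. 0.87 to 2 decimal places.

0.87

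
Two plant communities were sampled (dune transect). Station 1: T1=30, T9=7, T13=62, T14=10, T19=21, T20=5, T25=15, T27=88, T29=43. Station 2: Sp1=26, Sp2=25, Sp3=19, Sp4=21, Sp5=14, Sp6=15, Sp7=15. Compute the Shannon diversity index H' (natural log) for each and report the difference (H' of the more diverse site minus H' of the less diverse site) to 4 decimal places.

0.0625

Station 1: N=281, proportions 0.1067616, 0.024911, 0.2206406, 0.0355872, 0.0747331, 0.0177936, 0.0533808, 0.3131673, 0.1530249, giving H' = 1.8557723 (working shown to 7 dp, full precision carried).
Station 2: N=135, proportions 0.1925926, 0.1851852, 0.1407407, 0.1555556, 0.1037037, 0.1111111, 0.1111111, giving H' = 1.9182375.
Difference = |1.8557723 − 1.9182375| = 0.0624652, i.e. 0.0625 to 4 decimal places.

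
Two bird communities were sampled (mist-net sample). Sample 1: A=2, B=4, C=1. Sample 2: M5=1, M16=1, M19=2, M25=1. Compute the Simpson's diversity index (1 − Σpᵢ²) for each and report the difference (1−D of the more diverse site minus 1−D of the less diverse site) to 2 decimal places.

0.15

Sample 1: N=7, proportions 0.2857, 0.5714, 0.1429, giving 1−D = 0.5714 (working shown to 4 dp, full precision carried).
Sample 2: N=5, proportions 0.2, 0.2, 0.4, 0.2, giving 1−D = 0.7200.
Difference = |0.5714 − 0.7200| = 0.1486, i.e. 0.15 to 2 decimal places.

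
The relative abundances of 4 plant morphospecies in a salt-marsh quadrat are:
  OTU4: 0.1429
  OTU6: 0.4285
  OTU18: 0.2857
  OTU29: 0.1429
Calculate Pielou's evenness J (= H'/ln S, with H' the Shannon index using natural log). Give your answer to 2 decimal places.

H' = −Σ pᵢ ln pᵢ = −((-0.2780) + (-0.3631) + (-0.3579) + (-0.2780)) = 1.2771 (working shown to 4 dp, full precision carried).
With S = 4 species, ln S = 1.3863, so J = 1.2771/1.3863 = 0.9212, i.e. 0.92 to 2 decimal places.

0.92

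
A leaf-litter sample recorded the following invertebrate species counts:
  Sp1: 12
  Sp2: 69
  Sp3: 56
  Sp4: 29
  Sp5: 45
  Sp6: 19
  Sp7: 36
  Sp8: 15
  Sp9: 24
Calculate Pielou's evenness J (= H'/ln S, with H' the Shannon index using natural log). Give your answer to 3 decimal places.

Total N = 12+69+56+29+45+19+36+15+24 = 305, so the proportions are 0.03934, 0.22623, 0.18361, 0.09508, 0.14754, 0.0623, 0.11803, 0.04918, 0.07869 (working shown to 5 dp, full precision carried).
H' = −Σ pᵢ ln pᵢ = −((-0.12729) + (-0.33622) + (-0.31121) + (-0.22373) + (-0.28234) + (-0.17292) + (-0.25221) + (-0.14814) + (-0.20005)) = 2.05412.
With S = 9 species, ln S = 2.19722, so J = 2.05412/2.19722 = 0.93487, i.e. 0.935 to 3 decimal places.

0.935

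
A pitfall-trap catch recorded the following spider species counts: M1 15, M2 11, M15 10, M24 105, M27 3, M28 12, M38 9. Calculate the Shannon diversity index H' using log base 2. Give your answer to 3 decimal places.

Total N = 15+11+10+105+3+12+9 = 165, so the proportions are 0.09091, 0.06667, 0.06061, 0.63636, 0.01818, 0.07273, 0.05455 (working shown to 5 dp, full precision carried).
Each pᵢ log₂ pᵢ term: 0.09091×(-3.45943)=-0.31449, 0.06667×(-3.90689)=-0.26046, 0.06061×(-4.04439)=-0.24511, 0.63636×(-0.65208)=-0.41496, 0.01818×(-5.78136)=-0.10512, 0.07273×(-3.78136)=-0.27501, 0.05455×(-4.19640)=-0.22889.
Sum = -1.84404, so H' = 1.844.

1.844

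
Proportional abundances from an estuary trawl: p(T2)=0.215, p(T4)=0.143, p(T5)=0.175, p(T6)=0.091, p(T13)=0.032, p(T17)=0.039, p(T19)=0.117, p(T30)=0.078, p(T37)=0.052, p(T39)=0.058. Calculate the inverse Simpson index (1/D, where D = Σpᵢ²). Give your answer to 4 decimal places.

D = 0.215² + 0.143² + 0.175² + 0.091² + 0.032² + 0.039² + 0.117² + 0.078² + 0.052² + 0.058² = 0.04622500 + 0.02044900 + 0.03062500 + 0.00828100 + 0.00102400 + 0.00152100 + 0.01368900 + 0.00608400 + 0.00270400 + 0.00336400 = 0.13396600 (working shown to 8 dp, full precision carried).
So 1/D = 7.464581, i.e. 7.4646 to 4 decimal places.

7.4646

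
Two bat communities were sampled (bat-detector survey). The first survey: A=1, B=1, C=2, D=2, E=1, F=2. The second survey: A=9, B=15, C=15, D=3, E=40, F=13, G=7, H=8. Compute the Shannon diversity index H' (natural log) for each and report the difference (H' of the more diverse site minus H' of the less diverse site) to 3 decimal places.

0.097

The first survey: N=9, proportions 0.111111, 0.111111, 0.222222, 0.222222, 0.111111, 0.222222, giving H' = 1.735126 (working shown to 6 dp, full precision carried).
The second survey: N=110, proportions 0.081818, 0.136364, 0.136364, 0.027273, 0.363636, 0.118182, 0.063636, 0.072727, giving H' = 1.832582.
Difference = |1.735126 − 1.832582| = 0.097456, i.e. 0.097 to 3 decimal places.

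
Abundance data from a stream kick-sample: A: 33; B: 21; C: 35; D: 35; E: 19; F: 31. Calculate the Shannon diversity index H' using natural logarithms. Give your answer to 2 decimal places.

Total N = 33+21+35+35+19+31 = 174, so the proportions are 0.1897, 0.1207, 0.2011, 0.2011, 0.1092, 0.1782 (working shown to 4 dp, full precision carried).
Each pᵢ ln pᵢ term: 0.1897×(-1.6625)=-0.3153, 0.1207×(-2.1145)=-0.2552, 0.2011×(-1.6037)=-0.3226, 0.2011×(-1.6037)=-0.3226, 0.1092×(-2.2146)=-0.2418, 0.1782×(-1.7251)=-0.3073.
Sum = -1.7648, so H' = 1.76.

1.76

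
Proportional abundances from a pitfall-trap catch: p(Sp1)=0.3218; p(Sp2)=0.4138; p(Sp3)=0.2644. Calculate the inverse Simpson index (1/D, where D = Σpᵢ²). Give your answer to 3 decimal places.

D = 0.3218² + 0.4138² + 0.2644² = 0.103555 + 0.171230 + 0.069907 = 0.344693 (working shown to 6 dp, full precision carried).
So 1/D = 2.90113, i.e. 2.901 to 3 decimal places.

2.901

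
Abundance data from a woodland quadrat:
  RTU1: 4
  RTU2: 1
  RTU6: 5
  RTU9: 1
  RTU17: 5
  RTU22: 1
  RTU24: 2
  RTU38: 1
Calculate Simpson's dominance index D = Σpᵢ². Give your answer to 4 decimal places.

0.1850

Total N = 4+1+5+1+5+1+2+1 = 20, so the proportions are 0.2, 0.05, 0.25, 0.05, 0.25, 0.05, 0.1, 0.05 (working shown to 6 dp, full precision carried).
D = 0.2² + 0.05² + 0.25² + 0.05² + 0.25² + 0.05² + 0.1² + 0.05² = 0.040000 + 0.002500 + 0.062500 + 0.002500 + 0.062500 + 0.002500 + 0.010000 + 0.002500 = 0.185000.
To 4 decimal places, D = 0.1850.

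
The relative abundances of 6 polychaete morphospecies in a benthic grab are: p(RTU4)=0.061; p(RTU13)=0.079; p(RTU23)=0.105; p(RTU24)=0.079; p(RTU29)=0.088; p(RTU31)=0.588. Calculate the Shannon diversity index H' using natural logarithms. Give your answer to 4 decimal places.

Each pᵢ ln pᵢ term (working shown to 6 dp, full precision carried): 0.061×(-2.796881)=-0.170610, 0.079×(-2.538307)=-0.200526, 0.105×(-2.253795)=-0.236648, 0.079×(-2.538307)=-0.200526, 0.088×(-2.430418)=-0.213877, 0.588×(-0.531028)=-0.312245.
Sum = -1.334432, so H' = 1.3344.

1.3344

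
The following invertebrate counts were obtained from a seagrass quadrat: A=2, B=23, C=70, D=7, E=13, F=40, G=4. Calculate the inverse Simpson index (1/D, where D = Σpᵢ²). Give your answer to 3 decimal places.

3.479

Total N = 2+23+70+7+13+40+4 = 159, so the proportions are 0.0125786, 0.1446541, 0.4402516, 0.0440252, 0.081761, 0.2515723, 0.0251572 (working shown to 7 dp, full precision carried).
D = 0.0125786² + 0.1446541² + 0.4402516² + 0.0440252² + 0.081761² + 0.2515723² + 0.0251572² = 0.0001582 + 0.0209248 + 0.1938214 + 0.0019382 + 0.0066849 + 0.0632886 + 0.0006329 = 0.2874491.
So 1/D = 3.47888, i.e. 3.479 to 3 decimal places.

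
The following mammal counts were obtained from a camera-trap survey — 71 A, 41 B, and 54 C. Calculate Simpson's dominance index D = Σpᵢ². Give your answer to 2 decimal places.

Total N = 71+41+54 = 166, so the proportions are 0.4277, 0.247, 0.3253 (working shown to 4 dp, full precision carried).
D = 0.4277² + 0.247² + 0.3253² = 0.1829 + 0.0610 + 0.1058 = 0.3498.
To 2 decimal places, D = 0.35.

0.35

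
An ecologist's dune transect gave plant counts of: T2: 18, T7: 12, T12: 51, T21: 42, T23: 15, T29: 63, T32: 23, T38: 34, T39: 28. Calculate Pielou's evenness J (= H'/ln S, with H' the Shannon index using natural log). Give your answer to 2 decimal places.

Total N = 18+12+51+42+15+63+23+34+28 = 286, so the proportions are 0.0629, 0.042, 0.1783, 0.1469, 0.0524, 0.2203, 0.0804, 0.1189, 0.0979 (working shown to 4 dp, full precision carried).
H' = −Σ pᵢ ln pᵢ = −((-0.1741) + (-0.1331) + (-0.3075) + (-0.2817) + (-0.1546) + (-0.3333) + (-0.2027) + (-0.2532) + (-0.2275)) = 2.0675.
With S = 9 species, ln S = 2.1972, so J = 2.0675/2.1972 = 0.9410, i.e. 0.94 to 2 decimal places.

0.94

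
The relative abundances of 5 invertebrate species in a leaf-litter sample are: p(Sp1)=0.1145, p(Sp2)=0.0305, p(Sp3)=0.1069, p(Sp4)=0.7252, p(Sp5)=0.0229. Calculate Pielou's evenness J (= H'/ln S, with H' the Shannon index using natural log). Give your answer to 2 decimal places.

H' = −Σ pᵢ ln pᵢ = −((-0.2481) + (-0.1064) + (-0.2390) + (-0.2330) + (-0.0865)) = 0.9131 (working shown to 4 dp, full precision carried).
With S = 5 species, ln S = 1.6094, so J = 0.9131/1.6094 = 0.5673, i.e. 0.57 to 2 decimal places.

0.57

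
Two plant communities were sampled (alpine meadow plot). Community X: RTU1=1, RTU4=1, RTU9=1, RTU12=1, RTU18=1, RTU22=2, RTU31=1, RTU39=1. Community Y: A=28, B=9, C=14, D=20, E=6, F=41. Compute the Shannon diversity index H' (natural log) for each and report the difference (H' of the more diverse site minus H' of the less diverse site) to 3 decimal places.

0.433

Community X: N=9, proportions 0.11111, 0.11111, 0.11111, 0.11111, 0.11111, 0.22222, 0.11111, 0.11111, giving H' = 2.04319 (working shown to 5 dp, full precision carried).
Community Y: N=118, proportions 0.23729, 0.07627, 0.11864, 0.16949, 0.05085, 0.34746, giving H' = 1.61013.
Difference = |2.04319 − 1.61013| = 0.43306, i.e. 0.433 to 3 decimal places.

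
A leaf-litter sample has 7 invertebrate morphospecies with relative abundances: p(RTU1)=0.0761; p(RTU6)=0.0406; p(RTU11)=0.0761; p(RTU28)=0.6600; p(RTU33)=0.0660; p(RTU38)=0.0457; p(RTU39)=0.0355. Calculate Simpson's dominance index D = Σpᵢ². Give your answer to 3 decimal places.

0.457

D = 0.0761² + 0.0406² + 0.0761² + 0.66² + 0.066² + 0.0457² + 0.0355² = 0.00579 + 0.00165 + 0.00579 + 0.43560 + 0.00436 + 0.00209 + 0.00126 = 0.45654 (working shown to 5 dp, full precision carried).
To 3 decimal places, D = 0.457.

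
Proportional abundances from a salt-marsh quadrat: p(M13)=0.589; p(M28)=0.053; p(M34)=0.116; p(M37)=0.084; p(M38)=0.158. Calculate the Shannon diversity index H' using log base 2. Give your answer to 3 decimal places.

Each pᵢ log₂ pᵢ term (working shown to 5 dp, full precision carried): 0.589×(-0.76366)=-0.44980, 0.053×(-4.23786)=-0.22461, 0.116×(-3.10780)=-0.36051, 0.084×(-3.57347)=-0.30017, 0.158×(-2.66200)=-0.42060.
Sum = -1.75568, so H' = 1.756.

1.756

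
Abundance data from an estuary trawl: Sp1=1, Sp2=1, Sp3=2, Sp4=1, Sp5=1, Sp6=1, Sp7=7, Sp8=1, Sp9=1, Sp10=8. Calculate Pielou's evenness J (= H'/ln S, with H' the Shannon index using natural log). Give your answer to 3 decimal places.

0.808

Total N = 1+1+2+1+1+1+7+1+1+8 = 24, so the proportions are 0.04167, 0.04167, 0.08333, 0.04167, 0.04167, 0.04167, 0.29167, 0.04167, 0.04167, 0.33333 (working shown to 5 dp, full precision carried).
H' = −Σ pᵢ ln pᵢ = −((-0.13242) + (-0.13242) + (-0.20708) + (-0.13242) + (-0.13242) + (-0.13242) + (-0.35938) + (-0.13242) + (-0.13242) + (-0.36620)) = 1.85959.
With S = 10 species, ln S = 2.30259, so J = 1.85959/2.30259 = 0.80761, i.e. 0.808 to 3 decimal places.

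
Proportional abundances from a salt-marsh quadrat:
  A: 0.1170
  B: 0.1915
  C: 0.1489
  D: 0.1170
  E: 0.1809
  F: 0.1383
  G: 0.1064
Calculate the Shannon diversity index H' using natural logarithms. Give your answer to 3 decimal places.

1.923

Each pᵢ ln pᵢ term (working shown to 5 dp, full precision carried): 0.117×(-2.14558)=-0.25103, 0.1915×(-1.65287)=-0.31652, 0.1489×(-1.90448)=-0.28358, 0.117×(-2.14558)=-0.25103, 0.1809×(-1.70981)=-0.30930, 0.1383×(-1.97833)=-0.27360, 0.1064×(-2.24055)=-0.23839.
Sum = -1.92347, so H' = 1.923.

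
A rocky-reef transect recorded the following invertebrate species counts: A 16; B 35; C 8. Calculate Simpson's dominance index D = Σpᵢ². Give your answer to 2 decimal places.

Total N = 16+35+8 = 59, so the proportions are 0.2712, 0.5932, 0.1356 (working shown to 4 dp, full precision carried).
D = 0.2712² + 0.5932² + 0.1356² = 0.0735 + 0.3519 + 0.0184 = 0.4438.
To 2 decimal places, D = 0.44.

0.44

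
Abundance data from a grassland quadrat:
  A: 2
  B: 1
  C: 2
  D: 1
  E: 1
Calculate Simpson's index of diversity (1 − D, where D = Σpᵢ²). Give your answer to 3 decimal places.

Total N = 2+1+2+1+1 = 7, so the proportions are 0.28571, 0.14286, 0.28571, 0.14286, 0.14286 (working shown to 5 dp, full precision carried).
D = 0.28571² + 0.14286² + 0.28571² + 0.14286² + 0.14286² = 0.08163 + 0.02041 + 0.08163 + 0.02041 + 0.02041 = 0.22449.
So 1 − D = 0.77551, i.e. 0.776 to 3 decimal places.

0.776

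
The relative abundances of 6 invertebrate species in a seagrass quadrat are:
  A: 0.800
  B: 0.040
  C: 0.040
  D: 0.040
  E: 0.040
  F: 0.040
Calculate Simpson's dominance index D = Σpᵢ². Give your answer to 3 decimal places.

0.648

D = 0.8² + 0.04² + 0.04² + 0.04² + 0.04² + 0.04² = 0.64000 + 0.00160 + 0.00160 + 0.00160 + 0.00160 + 0.00160 = 0.64800 (working shown to 5 dp, full precision carried).
To 3 decimal places, D = 0.648.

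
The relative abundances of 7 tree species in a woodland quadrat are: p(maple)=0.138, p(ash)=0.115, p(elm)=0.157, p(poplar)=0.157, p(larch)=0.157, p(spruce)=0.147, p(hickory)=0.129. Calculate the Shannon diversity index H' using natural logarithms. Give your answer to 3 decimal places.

Each pᵢ ln pᵢ term (working shown to 5 dp, full precision carried): 0.138×(-1.98050)=-0.27331, 0.115×(-2.16282)=-0.24872, 0.157×(-1.85151)=-0.29069, 0.157×(-1.85151)=-0.29069, 0.157×(-1.85151)=-0.29069, 0.147×(-1.91732)=-0.28185, 0.129×(-2.04794)=-0.26418.
Sum = -1.94013, so H' = 1.940.

1.940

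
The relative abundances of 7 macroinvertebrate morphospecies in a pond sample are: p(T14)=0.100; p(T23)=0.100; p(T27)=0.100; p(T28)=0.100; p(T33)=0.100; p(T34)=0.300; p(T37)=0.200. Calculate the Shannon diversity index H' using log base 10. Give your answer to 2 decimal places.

Each pᵢ log₁₀ pᵢ term (working shown to 4 dp, full precision carried): 0.1×(-1.0000)=-0.1000, 0.1×(-1.0000)=-0.1000, 0.1×(-1.0000)=-0.1000, 0.1×(-1.0000)=-0.1000, 0.1×(-1.0000)=-0.1000, 0.3×(-0.5229)=-0.1569, 0.2×(-0.6990)=-0.1398.
Sum = -0.7967, so H' = 0.80.

0.80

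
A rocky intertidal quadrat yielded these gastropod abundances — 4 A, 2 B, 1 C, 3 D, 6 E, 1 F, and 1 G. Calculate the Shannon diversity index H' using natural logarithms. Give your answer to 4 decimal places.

Total N = 4+2+1+3+6+1+1 = 18, so the proportions are 0.222222, 0.111111, 0.055556, 0.166667, 0.333333, 0.055556, 0.055556 (working shown to 6 dp, full precision carried).
Each pᵢ ln pᵢ term: 0.222222×(-1.504077)=-0.334239, 0.111111×(-2.197225)=-0.244136, 0.055556×(-2.890372)=-0.160576, 0.166667×(-1.791759)=-0.298627, 0.333333×(-1.098612)=-0.366204, 0.055556×(-2.890372)=-0.160576, 0.055556×(-2.890372)=-0.160576.
Sum = -1.724935, so H' = 1.7249.

1.7249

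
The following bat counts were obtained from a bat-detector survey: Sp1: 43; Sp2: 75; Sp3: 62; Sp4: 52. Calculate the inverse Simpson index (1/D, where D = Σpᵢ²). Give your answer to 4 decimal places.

Total N = 43+75+62+52 = 232, so the proportions are 0.18534483, 0.32327586, 0.26724138, 0.22413793 (working shown to 8 dp, full precision carried).
D = 0.18534483² + 0.32327586² + 0.26724138² + 0.22413793² = 0.03435271 + 0.10450728 + 0.07141795 + 0.05023781 = 0.26051576.
So 1/D = 3.838539, i.e. 3.8385 to 4 decimal places.

3.8385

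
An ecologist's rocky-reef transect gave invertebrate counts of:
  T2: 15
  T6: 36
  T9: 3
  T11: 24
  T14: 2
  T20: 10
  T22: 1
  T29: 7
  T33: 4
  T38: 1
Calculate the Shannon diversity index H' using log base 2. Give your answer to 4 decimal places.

Total N = 15+36+3+24+2+10+1+7+4+1 = 103, so the proportions are 0.145631, 0.349515, 0.029126, 0.23301, 0.019417, 0.097087, 0.009709, 0.067961, 0.038835, 0.009709 (working shown to 6 dp, full precision carried).
Each pᵢ log₂ pᵢ term: 0.145631×(-2.779610)=-0.404798, 0.349515×(-1.516576)=-0.530065, 0.029126×(-5.101538)=-0.148588, 0.23301×(-2.101538)=-0.489679, 0.019417×(-5.686501)=-0.110417, 0.097087×(-3.364572)=-0.326658, 0.009709×(-6.686501)=-0.064917, 0.067961×(-3.879146)=-0.263631, 0.038835×(-4.686501)=-0.182000, 0.009709×(-6.686501)=-0.064917.
Sum = -2.585671, so H' = 2.5857.

2.5857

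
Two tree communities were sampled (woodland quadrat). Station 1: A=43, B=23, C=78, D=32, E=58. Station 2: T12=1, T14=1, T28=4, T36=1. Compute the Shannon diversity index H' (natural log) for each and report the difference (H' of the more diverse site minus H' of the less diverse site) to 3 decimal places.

0.370

Station 1: N=234, proportions 0.18376, 0.09829, 0.33333, 0.13675, 0.24786, giving H' = 1.52335 (working shown to 5 dp, full precision carried).
Station 2: N=7, proportions 0.14286, 0.14286, 0.57143, 0.14286, giving H' = 1.15374.
Difference = |1.52335 − 1.15374| = 0.36961, i.e. 0.370 to 3 decimal places.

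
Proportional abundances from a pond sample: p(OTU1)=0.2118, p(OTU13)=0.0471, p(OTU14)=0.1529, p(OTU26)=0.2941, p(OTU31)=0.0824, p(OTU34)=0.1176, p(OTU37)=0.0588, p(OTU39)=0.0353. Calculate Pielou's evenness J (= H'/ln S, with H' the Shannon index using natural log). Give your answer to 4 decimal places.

0.8953

H' = −Σ pᵢ ln pᵢ = −((-0.328738) + (-0.143913) + (-0.287142) + (-0.359930) + (-0.205684) + (-0.251719) + (-0.166616) + (-0.118039)) = 1.861781 (working shown to 6 dp, full precision carried).
With S = 8 species, ln S = 2.079442, so J = 1.861781/2.079442 = 0.895327, i.e. 0.8953 to 4 decimal places.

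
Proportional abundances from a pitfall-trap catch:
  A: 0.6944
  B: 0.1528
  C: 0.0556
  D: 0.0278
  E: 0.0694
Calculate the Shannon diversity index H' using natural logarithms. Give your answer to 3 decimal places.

0.986

Each pᵢ ln pᵢ term (working shown to 5 dp, full precision carried): 0.6944×(-0.36471)=-0.25325, 0.1528×(-1.87863)=-0.28705, 0.0556×(-2.88957)=-0.16066, 0.0278×(-3.58272)=-0.09960, 0.0694×(-2.66787)=-0.18515.
Sum = -0.98572, so H' = 0.986.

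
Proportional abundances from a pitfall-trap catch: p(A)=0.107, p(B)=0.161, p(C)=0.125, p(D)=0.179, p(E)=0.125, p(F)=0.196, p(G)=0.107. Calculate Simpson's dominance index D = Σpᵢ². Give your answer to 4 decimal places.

0.1505

D = 0.107² + 0.161² + 0.125² + 0.179² + 0.125² + 0.196² + 0.107² = 0.011449 + 0.025921 + 0.015625 + 0.032041 + 0.015625 + 0.038416 + 0.011449 = 0.150526 (working shown to 6 dp, full precision carried).
To 4 decimal places, D = 0.1505.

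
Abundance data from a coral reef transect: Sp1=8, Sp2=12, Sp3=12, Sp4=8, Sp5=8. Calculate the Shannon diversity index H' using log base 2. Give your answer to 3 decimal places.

2.292

Total N = 8+12+12+8+8 = 48, so the proportions are 0.16667, 0.25, 0.25, 0.16667, 0.16667 (working shown to 5 dp, full precision carried).
Each pᵢ log₂ pᵢ term: 0.16667×(-2.58496)=-0.43083, 0.25×(-2.00000)=-0.50000, 0.25×(-2.00000)=-0.50000, 0.16667×(-2.58496)=-0.43083, 0.16667×(-2.58496)=-0.43083.
Sum = -2.29248, so H' = 2.292.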